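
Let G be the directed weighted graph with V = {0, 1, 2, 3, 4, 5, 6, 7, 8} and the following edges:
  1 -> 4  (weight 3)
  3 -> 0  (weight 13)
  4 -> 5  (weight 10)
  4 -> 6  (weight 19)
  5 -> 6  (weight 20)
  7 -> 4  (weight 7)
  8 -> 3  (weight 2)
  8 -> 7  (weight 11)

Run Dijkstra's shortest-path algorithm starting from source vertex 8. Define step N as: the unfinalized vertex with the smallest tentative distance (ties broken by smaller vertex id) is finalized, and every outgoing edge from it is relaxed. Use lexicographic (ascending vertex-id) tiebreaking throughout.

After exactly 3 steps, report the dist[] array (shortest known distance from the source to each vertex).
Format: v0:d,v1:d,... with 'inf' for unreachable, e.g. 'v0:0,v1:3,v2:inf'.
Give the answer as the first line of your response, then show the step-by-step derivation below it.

v0:15,v1:inf,v2:inf,v3:2,v4:18,v5:inf,v6:inf,v7:11,v8:0

step 1: dist = v0:inf,v1:inf,v2:inf,v3:2,v4:inf,v5:inf,v6:inf,v7:11,v8:0
step 2: dist = v0:15,v1:inf,v2:inf,v3:2,v4:inf,v5:inf,v6:inf,v7:11,v8:0
step 3: dist = v0:15,v1:inf,v2:inf,v3:2,v4:18,v5:inf,v6:inf,v7:11,v8:0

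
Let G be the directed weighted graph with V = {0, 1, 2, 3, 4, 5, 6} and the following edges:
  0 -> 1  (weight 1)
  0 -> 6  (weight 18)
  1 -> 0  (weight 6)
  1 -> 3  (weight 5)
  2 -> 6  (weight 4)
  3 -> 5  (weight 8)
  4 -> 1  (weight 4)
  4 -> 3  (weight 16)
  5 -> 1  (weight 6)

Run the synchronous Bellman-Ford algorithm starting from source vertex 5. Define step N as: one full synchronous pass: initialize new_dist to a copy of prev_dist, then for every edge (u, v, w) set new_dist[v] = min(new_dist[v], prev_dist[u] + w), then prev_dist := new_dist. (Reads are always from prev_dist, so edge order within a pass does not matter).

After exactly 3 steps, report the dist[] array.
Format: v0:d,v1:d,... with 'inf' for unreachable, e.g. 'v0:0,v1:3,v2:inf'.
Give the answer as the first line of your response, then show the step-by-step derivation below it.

v0:12,v1:6,v2:inf,v3:11,v4:inf,v5:0,v6:30

step 1: dist = v0:inf,v1:6,v2:inf,v3:inf,v4:inf,v5:0,v6:inf
step 2: dist = v0:12,v1:6,v2:inf,v3:11,v4:inf,v5:0,v6:inf
step 3: dist = v0:12,v1:6,v2:inf,v3:11,v4:inf,v5:0,v6:30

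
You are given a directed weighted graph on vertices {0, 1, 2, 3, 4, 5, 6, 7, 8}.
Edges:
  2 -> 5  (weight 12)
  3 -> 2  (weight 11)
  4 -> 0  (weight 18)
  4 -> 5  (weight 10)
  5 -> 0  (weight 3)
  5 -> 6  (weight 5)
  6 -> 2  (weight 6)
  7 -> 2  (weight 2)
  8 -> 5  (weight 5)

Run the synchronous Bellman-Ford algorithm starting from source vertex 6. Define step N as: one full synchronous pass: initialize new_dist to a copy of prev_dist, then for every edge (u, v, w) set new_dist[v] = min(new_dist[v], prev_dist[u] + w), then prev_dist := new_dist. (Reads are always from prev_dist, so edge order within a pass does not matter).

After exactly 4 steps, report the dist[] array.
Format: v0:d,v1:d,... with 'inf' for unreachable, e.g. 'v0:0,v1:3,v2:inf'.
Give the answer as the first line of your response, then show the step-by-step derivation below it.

v0:21,v1:inf,v2:6,v3:inf,v4:inf,v5:18,v6:0,v7:inf,v8:inf

step 1: dist = v0:inf,v1:inf,v2:6,v3:inf,v4:inf,v5:inf,v6:0,v7:inf,v8:inf
step 2: dist = v0:inf,v1:inf,v2:6,v3:inf,v4:inf,v5:18,v6:0,v7:inf,v8:inf
step 3: dist = v0:21,v1:inf,v2:6,v3:inf,v4:inf,v5:18,v6:0,v7:inf,v8:inf
step 4: dist = v0:21,v1:inf,v2:6,v3:inf,v4:inf,v5:18,v6:0,v7:inf,v8:inf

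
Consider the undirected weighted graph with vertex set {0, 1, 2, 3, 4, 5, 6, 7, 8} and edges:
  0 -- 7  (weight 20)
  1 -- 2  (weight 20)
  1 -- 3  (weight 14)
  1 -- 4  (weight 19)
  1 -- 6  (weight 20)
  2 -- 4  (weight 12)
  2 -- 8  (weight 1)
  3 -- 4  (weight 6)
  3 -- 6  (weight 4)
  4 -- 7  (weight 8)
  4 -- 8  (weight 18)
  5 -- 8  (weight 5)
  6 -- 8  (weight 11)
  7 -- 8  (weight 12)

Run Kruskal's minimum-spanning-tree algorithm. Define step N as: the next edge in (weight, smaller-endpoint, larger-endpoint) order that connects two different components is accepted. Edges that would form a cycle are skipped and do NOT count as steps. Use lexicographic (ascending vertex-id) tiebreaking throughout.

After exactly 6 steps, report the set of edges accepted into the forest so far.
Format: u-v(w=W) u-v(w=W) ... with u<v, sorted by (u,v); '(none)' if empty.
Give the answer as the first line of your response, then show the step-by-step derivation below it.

2-8(w=1) 3-4(w=6) 3-6(w=4) 4-7(w=8) 5-8(w=5) 6-8(w=11)

step 1: add edge 2-8 (w=1); MST = {2-8(w=1)}
step 2: add edge 3-6 (w=4); MST = {2-8(w=1) 3-6(w=4)}
step 3: add edge 5-8 (w=5); MST = {2-8(w=1) 3-6(w=4) 5-8(w=5)}
step 4: add edge 3-4 (w=6); MST = {2-8(w=1) 3-4(w=6) 3-6(w=4) 5-8(w=5)}
step 5: add edge 4-7 (w=8); MST = {2-8(w=1) 3-4(w=6) 3-6(w=4) 4-7(w=8) 5-8(w=5)}
step 6: add edge 6-8 (w=11); MST = {2-8(w=1) 3-4(w=6) 3-6(w=4) 4-7(w=8) 5-8(w=5) 6-8(w=11)}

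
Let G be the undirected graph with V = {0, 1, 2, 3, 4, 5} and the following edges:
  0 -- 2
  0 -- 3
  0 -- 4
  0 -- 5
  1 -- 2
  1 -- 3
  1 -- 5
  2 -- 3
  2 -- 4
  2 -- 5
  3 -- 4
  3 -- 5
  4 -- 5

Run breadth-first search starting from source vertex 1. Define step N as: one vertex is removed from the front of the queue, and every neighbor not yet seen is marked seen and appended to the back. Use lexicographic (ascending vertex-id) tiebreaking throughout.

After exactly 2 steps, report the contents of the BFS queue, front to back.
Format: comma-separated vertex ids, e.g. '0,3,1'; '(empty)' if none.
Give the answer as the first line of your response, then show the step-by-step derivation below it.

3,5,0,4

step 1: dequeue 1; queue=[2,3,5]; order=1
step 2: dequeue 2; queue=[3,5,0,4]; order=1,2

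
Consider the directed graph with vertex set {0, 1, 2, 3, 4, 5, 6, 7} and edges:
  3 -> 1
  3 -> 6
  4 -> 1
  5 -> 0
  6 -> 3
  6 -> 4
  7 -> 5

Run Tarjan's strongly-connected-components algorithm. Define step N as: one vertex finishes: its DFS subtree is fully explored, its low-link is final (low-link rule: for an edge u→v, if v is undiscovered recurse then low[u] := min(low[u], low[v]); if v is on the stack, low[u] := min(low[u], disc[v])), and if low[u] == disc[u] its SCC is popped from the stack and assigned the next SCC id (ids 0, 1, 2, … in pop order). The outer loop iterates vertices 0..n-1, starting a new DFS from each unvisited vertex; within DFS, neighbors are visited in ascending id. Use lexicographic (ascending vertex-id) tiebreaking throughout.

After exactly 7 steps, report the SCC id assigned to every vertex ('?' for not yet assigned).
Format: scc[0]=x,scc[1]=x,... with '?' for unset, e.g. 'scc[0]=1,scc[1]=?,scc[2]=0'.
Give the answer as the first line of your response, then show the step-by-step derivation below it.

scc[0]=0,scc[1]=1,scc[2]=2,scc[3]=4,scc[4]=3,scc[5]=5,scc[6]=4,scc[7]=?

step 1: low=(low[0]=0,low[1]=?,low[2]=?,low[3]=?,low[4]=?,low[5]=?,low[6]=?,low[7]=?); scc=(scc[0]=0,scc[1]=?,scc[2]=?,scc[3]=?,scc[4]=?,scc[5]=?,scc[6]=?,scc[7]=?)
step 2: low=(low[0]=0,low[1]=1,low[2]=?,low[3]=?,low[4]=?,low[5]=?,low[6]=?,low[7]=?); scc=(scc[0]=0,scc[1]=1,scc[2]=?,scc[3]=?,scc[4]=?,scc[5]=?,scc[6]=?,scc[7]=?)
step 3: low=(low[0]=0,low[1]=1,low[2]=2,low[3]=?,low[4]=?,low[5]=?,low[6]=?,low[7]=?); scc=(scc[0]=0,scc[1]=1,scc[2]=2,scc[3]=?,scc[4]=?,scc[5]=?,scc[6]=?,scc[7]=?)
step 4: low=(low[0]=0,low[1]=1,low[2]=2,low[3]=3,low[4]=5,low[5]=?,low[6]=3,low[7]=?); scc=(scc[0]=0,scc[1]=1,scc[2]=2,scc[3]=?,scc[4]=3,scc[5]=?,scc[6]=?,scc[7]=?)
step 5: low=(low[0]=0,low[1]=1,low[2]=2,low[3]=3,low[4]=5,low[5]=?,low[6]=3,low[7]=?); scc=(scc[0]=0,scc[1]=1,scc[2]=2,scc[3]=?,scc[4]=3,scc[5]=?,scc[6]=?,scc[7]=?)
step 6: low=(low[0]=0,low[1]=1,low[2]=2,low[3]=3,low[4]=5,low[5]=?,low[6]=3,low[7]=?); scc=(scc[0]=0,scc[1]=1,scc[2]=2,scc[3]=4,scc[4]=3,scc[5]=?,scc[6]=4,scc[7]=?)
step 7: low=(low[0]=0,low[1]=1,low[2]=2,low[3]=3,low[4]=5,low[5]=6,low[6]=3,low[7]=?); scc=(scc[0]=0,scc[1]=1,scc[2]=2,scc[3]=4,scc[4]=3,scc[5]=5,scc[6]=4,scc[7]=?)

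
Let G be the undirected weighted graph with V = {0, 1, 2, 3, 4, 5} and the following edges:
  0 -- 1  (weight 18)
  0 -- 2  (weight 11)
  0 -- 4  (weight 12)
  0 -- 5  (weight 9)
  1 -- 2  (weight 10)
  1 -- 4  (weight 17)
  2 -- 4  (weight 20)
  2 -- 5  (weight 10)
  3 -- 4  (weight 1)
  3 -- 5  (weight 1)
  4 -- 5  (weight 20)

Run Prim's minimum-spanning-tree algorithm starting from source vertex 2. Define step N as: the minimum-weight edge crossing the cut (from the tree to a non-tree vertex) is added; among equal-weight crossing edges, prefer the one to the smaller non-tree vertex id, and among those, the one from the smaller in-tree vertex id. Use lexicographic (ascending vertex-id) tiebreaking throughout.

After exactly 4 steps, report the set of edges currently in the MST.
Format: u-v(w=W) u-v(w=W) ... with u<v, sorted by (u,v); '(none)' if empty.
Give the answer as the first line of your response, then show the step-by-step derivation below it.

1-2(w=10) 2-5(w=10) 3-4(w=1) 3-5(w=1)

step 1: add edge 1-2 (w=10); MST = {1-2(w=10)}
step 2: add edge 2-5 (w=10); MST = {1-2(w=10) 2-5(w=10)}
step 3: add edge 3-5 (w=1); MST = {1-2(w=10) 2-5(w=10) 3-5(w=1)}
step 4: add edge 3-4 (w=1); MST = {1-2(w=10) 2-5(w=10) 3-4(w=1) 3-5(w=1)}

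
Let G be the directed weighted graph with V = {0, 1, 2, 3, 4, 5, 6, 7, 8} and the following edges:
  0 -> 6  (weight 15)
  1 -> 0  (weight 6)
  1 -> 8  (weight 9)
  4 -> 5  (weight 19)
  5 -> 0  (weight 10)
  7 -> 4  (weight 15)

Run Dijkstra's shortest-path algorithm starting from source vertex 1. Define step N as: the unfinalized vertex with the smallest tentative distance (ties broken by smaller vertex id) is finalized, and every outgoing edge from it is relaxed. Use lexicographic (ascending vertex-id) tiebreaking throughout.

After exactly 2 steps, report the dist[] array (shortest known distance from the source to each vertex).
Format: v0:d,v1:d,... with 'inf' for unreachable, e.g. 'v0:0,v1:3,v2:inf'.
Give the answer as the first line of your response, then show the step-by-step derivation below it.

v0:6,v1:0,v2:inf,v3:inf,v4:inf,v5:inf,v6:21,v7:inf,v8:9

step 1: dist = v0:6,v1:0,v2:inf,v3:inf,v4:inf,v5:inf,v6:inf,v7:inf,v8:9
step 2: dist = v0:6,v1:0,v2:inf,v3:inf,v4:inf,v5:inf,v6:21,v7:inf,v8:9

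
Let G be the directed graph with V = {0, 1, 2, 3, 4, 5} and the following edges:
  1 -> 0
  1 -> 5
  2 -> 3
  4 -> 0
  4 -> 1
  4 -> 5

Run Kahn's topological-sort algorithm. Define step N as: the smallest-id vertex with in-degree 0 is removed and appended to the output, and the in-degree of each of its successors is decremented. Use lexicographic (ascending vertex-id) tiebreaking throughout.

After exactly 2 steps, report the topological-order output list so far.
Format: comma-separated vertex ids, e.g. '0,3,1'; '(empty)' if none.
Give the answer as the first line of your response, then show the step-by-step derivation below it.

2,3

step 1: output 2; order=[2]; indeg=(2,1,0,0,0,2)
step 2: output 3; order=[2,3]; indeg=(2,1,0,0,0,2)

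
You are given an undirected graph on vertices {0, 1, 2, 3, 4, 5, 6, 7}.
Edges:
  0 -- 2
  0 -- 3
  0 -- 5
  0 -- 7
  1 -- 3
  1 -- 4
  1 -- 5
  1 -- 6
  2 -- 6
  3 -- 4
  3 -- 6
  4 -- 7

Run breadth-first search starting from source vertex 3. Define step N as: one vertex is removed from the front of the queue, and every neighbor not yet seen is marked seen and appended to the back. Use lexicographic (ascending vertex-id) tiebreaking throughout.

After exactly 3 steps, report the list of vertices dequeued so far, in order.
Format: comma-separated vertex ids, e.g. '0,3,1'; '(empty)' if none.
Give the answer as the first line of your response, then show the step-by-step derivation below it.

3,0,1

step 1: dequeue 3; queue=[0,1,4,6]; order=3
step 2: dequeue 0; queue=[1,4,6,2,5,7]; order=3,0
step 3: dequeue 1; queue=[4,6,2,5,7]; order=3,0,1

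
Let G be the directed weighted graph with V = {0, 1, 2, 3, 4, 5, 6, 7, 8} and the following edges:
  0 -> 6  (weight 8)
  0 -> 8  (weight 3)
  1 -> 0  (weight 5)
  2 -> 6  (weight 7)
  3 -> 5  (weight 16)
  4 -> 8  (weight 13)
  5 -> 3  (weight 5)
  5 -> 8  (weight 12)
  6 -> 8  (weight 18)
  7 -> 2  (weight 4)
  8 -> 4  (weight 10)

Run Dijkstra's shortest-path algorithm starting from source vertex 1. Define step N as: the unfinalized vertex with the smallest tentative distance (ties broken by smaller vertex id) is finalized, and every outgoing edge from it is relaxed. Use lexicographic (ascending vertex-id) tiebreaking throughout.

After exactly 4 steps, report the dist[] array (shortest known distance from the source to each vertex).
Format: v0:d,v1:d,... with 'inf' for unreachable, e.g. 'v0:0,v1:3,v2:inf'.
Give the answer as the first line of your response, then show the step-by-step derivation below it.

v0:5,v1:0,v2:inf,v3:inf,v4:18,v5:inf,v6:13,v7:inf,v8:8

step 1: dist = v0:5,v1:0,v2:inf,v3:inf,v4:inf,v5:inf,v6:inf,v7:inf,v8:inf
step 2: dist = v0:5,v1:0,v2:inf,v3:inf,v4:inf,v5:inf,v6:13,v7:inf,v8:8
step 3: dist = v0:5,v1:0,v2:inf,v3:inf,v4:18,v5:inf,v6:13,v7:inf,v8:8
step 4: dist = v0:5,v1:0,v2:inf,v3:inf,v4:18,v5:inf,v6:13,v7:inf,v8:8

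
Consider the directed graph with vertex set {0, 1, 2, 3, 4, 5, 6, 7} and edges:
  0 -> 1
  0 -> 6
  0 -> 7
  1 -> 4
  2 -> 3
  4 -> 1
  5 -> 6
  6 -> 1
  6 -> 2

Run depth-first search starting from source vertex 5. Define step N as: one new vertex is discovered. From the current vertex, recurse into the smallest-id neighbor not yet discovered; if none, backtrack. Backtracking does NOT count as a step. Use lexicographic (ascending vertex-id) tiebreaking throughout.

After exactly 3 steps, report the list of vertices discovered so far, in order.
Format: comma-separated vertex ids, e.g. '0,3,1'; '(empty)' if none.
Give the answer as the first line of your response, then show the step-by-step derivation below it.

5,6,1

step 1: discover 5; path=5; order=5
step 2: discover 6; path=5>6; order=5,6
step 3: discover 1; path=5>6>1; order=5,6,1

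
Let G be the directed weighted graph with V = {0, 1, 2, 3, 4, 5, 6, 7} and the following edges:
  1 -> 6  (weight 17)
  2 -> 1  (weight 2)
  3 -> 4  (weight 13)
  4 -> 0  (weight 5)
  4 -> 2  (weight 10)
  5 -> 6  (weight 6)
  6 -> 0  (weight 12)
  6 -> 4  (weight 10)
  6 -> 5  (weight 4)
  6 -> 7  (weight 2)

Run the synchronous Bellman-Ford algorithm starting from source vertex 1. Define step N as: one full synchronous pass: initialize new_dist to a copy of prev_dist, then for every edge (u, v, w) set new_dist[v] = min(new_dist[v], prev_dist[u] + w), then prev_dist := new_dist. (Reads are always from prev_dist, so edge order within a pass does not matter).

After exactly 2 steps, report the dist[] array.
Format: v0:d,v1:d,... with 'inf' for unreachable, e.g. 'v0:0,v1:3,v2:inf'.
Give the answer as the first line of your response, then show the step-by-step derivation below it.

v0:29,v1:0,v2:inf,v3:inf,v4:27,v5:21,v6:17,v7:19

step 1: dist = v0:inf,v1:0,v2:inf,v3:inf,v4:inf,v5:inf,v6:17,v7:inf
step 2: dist = v0:29,v1:0,v2:inf,v3:inf,v4:27,v5:21,v6:17,v7:19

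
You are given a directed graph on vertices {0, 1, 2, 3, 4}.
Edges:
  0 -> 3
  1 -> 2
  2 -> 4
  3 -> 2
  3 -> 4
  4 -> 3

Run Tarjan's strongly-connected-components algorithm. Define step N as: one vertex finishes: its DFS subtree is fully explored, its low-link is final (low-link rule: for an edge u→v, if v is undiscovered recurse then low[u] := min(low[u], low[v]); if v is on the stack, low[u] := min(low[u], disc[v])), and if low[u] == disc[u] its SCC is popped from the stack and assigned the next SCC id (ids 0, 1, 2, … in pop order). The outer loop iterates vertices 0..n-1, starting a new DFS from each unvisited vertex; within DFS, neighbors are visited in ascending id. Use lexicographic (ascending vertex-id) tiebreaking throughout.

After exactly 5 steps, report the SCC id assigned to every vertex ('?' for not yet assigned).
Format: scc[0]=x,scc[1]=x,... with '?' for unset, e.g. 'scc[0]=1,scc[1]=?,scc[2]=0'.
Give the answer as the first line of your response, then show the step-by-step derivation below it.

scc[0]=1,scc[1]=2,scc[2]=0,scc[3]=0,scc[4]=0

step 1: low=(low[0]=0,low[1]=?,low[2]=2,low[3]=1,low[4]=1); scc=(scc[0]=?,scc[1]=?,scc[2]=?,scc[3]=?,scc[4]=?)
step 2: low=(low[0]=0,low[1]=?,low[2]=1,low[3]=1,low[4]=1); scc=(scc[0]=?,scc[1]=?,scc[2]=?,scc[3]=?,scc[4]=?)
step 3: low=(low[0]=0,low[1]=?,low[2]=1,low[3]=1,low[4]=1); scc=(scc[0]=?,scc[1]=?,scc[2]=0,scc[3]=0,scc[4]=0)
step 4: low=(low[0]=0,low[1]=?,low[2]=1,low[3]=1,low[4]=1); scc=(scc[0]=1,scc[1]=?,scc[2]=0,scc[3]=0,scc[4]=0)
step 5: low=(low[0]=0,low[1]=4,low[2]=1,low[3]=1,low[4]=1); scc=(scc[0]=1,scc[1]=2,scc[2]=0,scc[3]=0,scc[4]=0)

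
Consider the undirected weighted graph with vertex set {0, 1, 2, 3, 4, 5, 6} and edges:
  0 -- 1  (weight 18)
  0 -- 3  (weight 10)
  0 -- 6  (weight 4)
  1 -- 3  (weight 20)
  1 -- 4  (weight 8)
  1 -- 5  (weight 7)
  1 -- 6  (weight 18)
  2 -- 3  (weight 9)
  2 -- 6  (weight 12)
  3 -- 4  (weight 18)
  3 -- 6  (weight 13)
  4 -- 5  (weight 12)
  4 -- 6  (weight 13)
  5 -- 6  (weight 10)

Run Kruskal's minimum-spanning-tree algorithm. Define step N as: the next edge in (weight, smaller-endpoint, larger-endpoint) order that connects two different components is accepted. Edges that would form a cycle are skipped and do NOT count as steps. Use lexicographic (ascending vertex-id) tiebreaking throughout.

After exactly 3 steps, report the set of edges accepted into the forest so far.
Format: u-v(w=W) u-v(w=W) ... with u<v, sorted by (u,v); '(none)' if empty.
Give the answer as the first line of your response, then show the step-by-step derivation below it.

0-6(w=4) 1-4(w=8) 1-5(w=7)

step 1: add edge 0-6 (w=4); MST = {0-6(w=4)}
step 2: add edge 1-5 (w=7); MST = {0-6(w=4) 1-5(w=7)}
step 3: add edge 1-4 (w=8); MST = {0-6(w=4) 1-4(w=8) 1-5(w=7)}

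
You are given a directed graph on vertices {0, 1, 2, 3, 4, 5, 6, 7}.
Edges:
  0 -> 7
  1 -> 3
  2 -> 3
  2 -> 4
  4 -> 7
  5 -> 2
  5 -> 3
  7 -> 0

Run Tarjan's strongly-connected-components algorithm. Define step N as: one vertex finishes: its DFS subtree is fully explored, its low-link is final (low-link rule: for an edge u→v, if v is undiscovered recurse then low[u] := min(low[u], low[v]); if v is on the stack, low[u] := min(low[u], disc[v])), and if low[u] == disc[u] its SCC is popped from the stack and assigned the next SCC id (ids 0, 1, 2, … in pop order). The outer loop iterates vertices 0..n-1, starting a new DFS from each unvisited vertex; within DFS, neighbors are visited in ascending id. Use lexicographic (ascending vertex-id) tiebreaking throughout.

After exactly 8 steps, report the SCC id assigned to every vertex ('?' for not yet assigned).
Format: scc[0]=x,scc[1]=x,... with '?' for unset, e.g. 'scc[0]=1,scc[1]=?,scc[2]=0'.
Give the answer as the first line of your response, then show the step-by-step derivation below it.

scc[0]=0,scc[1]=2,scc[2]=4,scc[3]=1,scc[4]=3,scc[5]=5,scc[6]=6,scc[7]=0

step 1: low=(low[0]=0,low[1]=?,low[2]=?,low[3]=?,low[4]=?,low[5]=?,low[6]=?,low[7]=0); scc=(scc[0]=?,scc[1]=?,scc[2]=?,scc[3]=?,scc[4]=?,scc[5]=?,scc[6]=?,scc[7]=?)
step 2: low=(low[0]=0,low[1]=?,low[2]=?,low[3]=?,low[4]=?,low[5]=?,low[6]=?,low[7]=0); scc=(scc[0]=0,scc[1]=?,scc[2]=?,scc[3]=?,scc[4]=?,scc[5]=?,scc[6]=?,scc[7]=0)
step 3: low=(low[0]=0,low[1]=2,low[2]=?,low[3]=3,low[4]=?,low[5]=?,low[6]=?,low[7]=0); scc=(scc[0]=0,scc[1]=?,scc[2]=?,scc[3]=1,scc[4]=?,scc[5]=?,scc[6]=?,scc[7]=0)
step 4: low=(low[0]=0,low[1]=2,low[2]=?,low[3]=3,low[4]=?,low[5]=?,low[6]=?,low[7]=0); scc=(scc[0]=0,scc[1]=2,scc[2]=?,scc[3]=1,scc[4]=?,scc[5]=?,scc[6]=?,scc[7]=0)
step 5: low=(low[0]=0,low[1]=2,low[2]=4,low[3]=3,low[4]=5,low[5]=?,low[6]=?,low[7]=0); scc=(scc[0]=0,scc[1]=2,scc[2]=?,scc[3]=1,scc[4]=3,scc[5]=?,scc[6]=?,scc[7]=0)
step 6: low=(low[0]=0,low[1]=2,low[2]=4,low[3]=3,low[4]=5,low[5]=?,low[6]=?,low[7]=0); scc=(scc[0]=0,scc[1]=2,scc[2]=4,scc[3]=1,scc[4]=3,scc[5]=?,scc[6]=?,scc[7]=0)
step 7: low=(low[0]=0,low[1]=2,low[2]=4,low[3]=3,low[4]=5,low[5]=6,low[6]=?,low[7]=0); scc=(scc[0]=0,scc[1]=2,scc[2]=4,scc[3]=1,scc[4]=3,scc[5]=5,scc[6]=?,scc[7]=0)
step 8: low=(low[0]=0,low[1]=2,low[2]=4,low[3]=3,low[4]=5,low[5]=6,low[6]=7,low[7]=0); scc=(scc[0]=0,scc[1]=2,scc[2]=4,scc[3]=1,scc[4]=3,scc[5]=5,scc[6]=6,scc[7]=0)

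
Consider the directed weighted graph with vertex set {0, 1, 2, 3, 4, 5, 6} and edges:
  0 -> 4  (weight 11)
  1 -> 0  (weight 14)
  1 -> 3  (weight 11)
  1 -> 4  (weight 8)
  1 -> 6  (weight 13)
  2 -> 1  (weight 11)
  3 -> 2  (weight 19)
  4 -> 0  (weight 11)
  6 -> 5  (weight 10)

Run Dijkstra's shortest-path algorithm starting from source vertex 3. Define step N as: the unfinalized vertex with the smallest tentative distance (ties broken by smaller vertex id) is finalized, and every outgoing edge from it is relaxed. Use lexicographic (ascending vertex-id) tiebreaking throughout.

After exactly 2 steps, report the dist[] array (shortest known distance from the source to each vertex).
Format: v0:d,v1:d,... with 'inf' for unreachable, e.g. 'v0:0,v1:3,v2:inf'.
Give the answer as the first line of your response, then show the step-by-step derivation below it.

v0:inf,v1:30,v2:19,v3:0,v4:inf,v5:inf,v6:inf

step 1: dist = v0:inf,v1:inf,v2:19,v3:0,v4:inf,v5:inf,v6:inf
step 2: dist = v0:inf,v1:30,v2:19,v3:0,v4:inf,v5:inf,v6:inf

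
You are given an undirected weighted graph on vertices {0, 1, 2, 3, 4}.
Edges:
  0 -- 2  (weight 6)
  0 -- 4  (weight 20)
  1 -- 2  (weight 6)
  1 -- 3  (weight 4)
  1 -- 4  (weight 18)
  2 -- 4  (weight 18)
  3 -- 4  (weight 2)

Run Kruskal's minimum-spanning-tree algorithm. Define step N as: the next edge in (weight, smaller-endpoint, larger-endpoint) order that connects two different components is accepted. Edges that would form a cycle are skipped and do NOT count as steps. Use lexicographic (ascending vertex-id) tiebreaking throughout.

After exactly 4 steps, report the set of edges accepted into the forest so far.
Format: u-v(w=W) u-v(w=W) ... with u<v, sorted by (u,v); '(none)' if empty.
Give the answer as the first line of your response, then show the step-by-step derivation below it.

0-2(w=6) 1-2(w=6) 1-3(w=4) 3-4(w=2)

step 1: add edge 3-4 (w=2); MST = {3-4(w=2)}
step 2: add edge 1-3 (w=4); MST = {1-3(w=4) 3-4(w=2)}
step 3: add edge 0-2 (w=6); MST = {0-2(w=6) 1-3(w=4) 3-4(w=2)}
step 4: add edge 1-2 (w=6); MST = {0-2(w=6) 1-2(w=6) 1-3(w=4) 3-4(w=2)}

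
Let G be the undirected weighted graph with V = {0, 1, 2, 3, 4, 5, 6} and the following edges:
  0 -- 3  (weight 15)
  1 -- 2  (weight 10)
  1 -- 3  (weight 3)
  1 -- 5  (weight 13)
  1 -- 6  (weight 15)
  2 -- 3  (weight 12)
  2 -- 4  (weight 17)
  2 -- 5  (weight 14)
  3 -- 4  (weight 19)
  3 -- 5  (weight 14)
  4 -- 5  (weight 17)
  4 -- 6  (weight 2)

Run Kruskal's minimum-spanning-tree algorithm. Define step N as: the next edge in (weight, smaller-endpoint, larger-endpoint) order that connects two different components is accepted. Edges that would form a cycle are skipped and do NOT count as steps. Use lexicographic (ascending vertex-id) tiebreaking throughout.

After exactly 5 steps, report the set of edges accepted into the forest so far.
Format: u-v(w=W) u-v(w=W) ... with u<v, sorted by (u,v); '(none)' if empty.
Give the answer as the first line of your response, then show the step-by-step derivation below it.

0-3(w=15) 1-2(w=10) 1-3(w=3) 1-5(w=13) 4-6(w=2)

step 1: add edge 4-6 (w=2); MST = {4-6(w=2)}
step 2: add edge 1-3 (w=3); MST = {1-3(w=3) 4-6(w=2)}
step 3: add edge 1-2 (w=10); MST = {1-2(w=10) 1-3(w=3) 4-6(w=2)}
step 4: add edge 1-5 (w=13); MST = {1-2(w=10) 1-3(w=3) 1-5(w=13) 4-6(w=2)}
step 5: add edge 0-3 (w=15); MST = {0-3(w=15) 1-2(w=10) 1-3(w=3) 1-5(w=13) 4-6(w=2)}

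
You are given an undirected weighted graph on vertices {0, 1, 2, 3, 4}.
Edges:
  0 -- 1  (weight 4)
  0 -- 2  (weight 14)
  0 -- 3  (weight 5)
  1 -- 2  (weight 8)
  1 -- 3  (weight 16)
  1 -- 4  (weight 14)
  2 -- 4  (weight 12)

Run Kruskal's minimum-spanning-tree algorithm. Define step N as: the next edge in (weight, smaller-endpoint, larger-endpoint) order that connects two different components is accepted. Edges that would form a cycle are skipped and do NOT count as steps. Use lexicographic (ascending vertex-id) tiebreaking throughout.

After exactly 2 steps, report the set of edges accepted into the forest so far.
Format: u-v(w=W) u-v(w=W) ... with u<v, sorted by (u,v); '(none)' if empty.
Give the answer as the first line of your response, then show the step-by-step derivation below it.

0-1(w=4) 0-3(w=5)

step 1: add edge 0-1 (w=4); MST = {0-1(w=4)}
step 2: add edge 0-3 (w=5); MST = {0-1(w=4) 0-3(w=5)}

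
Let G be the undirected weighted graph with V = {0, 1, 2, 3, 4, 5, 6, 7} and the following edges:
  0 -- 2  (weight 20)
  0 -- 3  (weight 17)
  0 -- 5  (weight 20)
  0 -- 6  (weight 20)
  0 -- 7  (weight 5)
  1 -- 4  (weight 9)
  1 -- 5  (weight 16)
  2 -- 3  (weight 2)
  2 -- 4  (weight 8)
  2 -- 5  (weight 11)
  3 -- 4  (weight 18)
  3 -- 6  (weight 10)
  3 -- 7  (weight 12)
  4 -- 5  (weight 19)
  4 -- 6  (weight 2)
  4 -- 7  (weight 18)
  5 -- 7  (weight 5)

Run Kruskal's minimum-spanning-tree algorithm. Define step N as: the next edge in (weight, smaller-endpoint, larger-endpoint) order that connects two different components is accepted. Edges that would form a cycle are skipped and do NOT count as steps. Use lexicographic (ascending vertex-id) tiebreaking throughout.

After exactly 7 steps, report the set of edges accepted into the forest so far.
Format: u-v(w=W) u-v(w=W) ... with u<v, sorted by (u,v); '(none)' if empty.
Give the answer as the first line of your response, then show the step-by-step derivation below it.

0-7(w=5) 1-4(w=9) 2-3(w=2) 2-4(w=8) 2-5(w=11) 4-6(w=2) 5-7(w=5)

step 1: add edge 2-3 (w=2); MST = {2-3(w=2)}
step 2: add edge 4-6 (w=2); MST = {2-3(w=2) 4-6(w=2)}
step 3: add edge 0-7 (w=5); MST = {0-7(w=5) 2-3(w=2) 4-6(w=2)}
step 4: add edge 5-7 (w=5); MST = {0-7(w=5) 2-3(w=2) 4-6(w=2) 5-7(w=5)}
step 5: add edge 2-4 (w=8); MST = {0-7(w=5) 2-3(w=2) 2-4(w=8) 4-6(w=2) 5-7(w=5)}
step 6: add edge 1-4 (w=9); MST = {0-7(w=5) 1-4(w=9) 2-3(w=2) 2-4(w=8) 4-6(w=2) 5-7(w=5)}
step 7: add edge 2-5 (w=11); MST = {0-7(w=5) 1-4(w=9) 2-3(w=2) 2-4(w=8) 2-5(w=11) 4-6(w=2) 5-7(w=5)}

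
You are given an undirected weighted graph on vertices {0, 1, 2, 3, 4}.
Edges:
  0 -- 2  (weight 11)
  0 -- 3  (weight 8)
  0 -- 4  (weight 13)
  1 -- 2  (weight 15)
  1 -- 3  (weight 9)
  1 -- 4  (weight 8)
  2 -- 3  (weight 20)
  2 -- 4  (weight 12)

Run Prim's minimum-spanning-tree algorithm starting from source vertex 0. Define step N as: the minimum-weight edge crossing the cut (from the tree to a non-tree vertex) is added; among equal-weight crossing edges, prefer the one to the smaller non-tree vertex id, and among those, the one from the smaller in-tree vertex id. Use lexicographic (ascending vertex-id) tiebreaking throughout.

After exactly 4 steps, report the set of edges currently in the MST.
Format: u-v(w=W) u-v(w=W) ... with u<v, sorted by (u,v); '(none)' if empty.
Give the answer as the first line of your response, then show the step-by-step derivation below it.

0-2(w=11) 0-3(w=8) 1-3(w=9) 1-4(w=8)

step 1: add edge 0-3 (w=8); MST = {0-3(w=8)}
step 2: add edge 1-3 (w=9); MST = {0-3(w=8) 1-3(w=9)}
step 3: add edge 1-4 (w=8); MST = {0-3(w=8) 1-3(w=9) 1-4(w=8)}
step 4: add edge 0-2 (w=11); MST = {0-2(w=11) 0-3(w=8) 1-3(w=9) 1-4(w=8)}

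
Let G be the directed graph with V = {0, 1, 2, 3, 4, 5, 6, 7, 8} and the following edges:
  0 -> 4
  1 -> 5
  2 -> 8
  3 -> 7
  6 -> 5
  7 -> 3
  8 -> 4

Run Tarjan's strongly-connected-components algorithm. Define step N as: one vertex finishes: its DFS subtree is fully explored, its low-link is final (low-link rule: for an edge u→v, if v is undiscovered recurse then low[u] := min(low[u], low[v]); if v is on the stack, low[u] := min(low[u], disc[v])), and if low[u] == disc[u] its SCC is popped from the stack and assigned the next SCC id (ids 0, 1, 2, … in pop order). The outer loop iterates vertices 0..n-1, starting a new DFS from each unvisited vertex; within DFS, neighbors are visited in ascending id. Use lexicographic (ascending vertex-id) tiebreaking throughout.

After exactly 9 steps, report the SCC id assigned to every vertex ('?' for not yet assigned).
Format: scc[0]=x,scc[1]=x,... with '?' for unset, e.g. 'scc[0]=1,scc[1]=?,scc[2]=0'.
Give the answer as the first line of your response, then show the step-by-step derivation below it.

scc[0]=1,scc[1]=3,scc[2]=5,scc[3]=6,scc[4]=0,scc[5]=2,scc[6]=7,scc[7]=6,scc[8]=4

step 1: low=(low[0]=0,low[1]=?,low[2]=?,low[3]=?,low[4]=1,low[5]=?,low[6]=?,low[7]=?,low[8]=?); scc=(scc[0]=?,scc[1]=?,scc[2]=?,scc[3]=?,scc[4]=0,scc[5]=?,scc[6]=?,scc[7]=?,scc[8]=?)
step 2: low=(low[0]=0,low[1]=?,low[2]=?,low[3]=?,low[4]=1,low[5]=?,low[6]=?,low[7]=?,low[8]=?); scc=(scc[0]=1,scc[1]=?,scc[2]=?,scc[3]=?,scc[4]=0,scc[5]=?,scc[6]=?,scc[7]=?,scc[8]=?)
step 3: low=(low[0]=0,low[1]=2,low[2]=?,low[3]=?,low[4]=1,low[5]=3,low[6]=?,low[7]=?,low[8]=?); scc=(scc[0]=1,scc[1]=?,scc[2]=?,scc[3]=?,scc[4]=0,scc[5]=2,scc[6]=?,scc[7]=?,scc[8]=?)
step 4: low=(low[0]=0,low[1]=2,low[2]=?,low[3]=?,low[4]=1,low[5]=3,low[6]=?,low[7]=?,low[8]=?); scc=(scc[0]=1,scc[1]=3,scc[2]=?,scc[3]=?,scc[4]=0,scc[5]=2,scc[6]=?,scc[7]=?,scc[8]=?)
step 5: low=(low[0]=0,low[1]=2,low[2]=4,low[3]=?,low[4]=1,low[5]=3,low[6]=?,low[7]=?,low[8]=5); scc=(scc[0]=1,scc[1]=3,scc[2]=?,scc[3]=?,scc[4]=0,scc[5]=2,scc[6]=?,scc[7]=?,scc[8]=4)
step 6: low=(low[0]=0,low[1]=2,low[2]=4,low[3]=?,low[4]=1,low[5]=3,low[6]=?,low[7]=?,low[8]=5); scc=(scc[0]=1,scc[1]=3,scc[2]=5,scc[3]=?,scc[4]=0,scc[5]=2,scc[6]=?,scc[7]=?,scc[8]=4)
step 7: low=(low[0]=0,low[1]=2,low[2]=4,low[3]=6,low[4]=1,low[5]=3,low[6]=?,low[7]=6,low[8]=5); scc=(scc[0]=1,scc[1]=3,scc[2]=5,scc[3]=?,scc[4]=0,scc[5]=2,scc[6]=?,scc[7]=?,scc[8]=4)
step 8: low=(low[0]=0,low[1]=2,low[2]=4,low[3]=6,low[4]=1,low[5]=3,low[6]=?,low[7]=6,low[8]=5); scc=(scc[0]=1,scc[1]=3,scc[2]=5,scc[3]=6,scc[4]=0,scc[5]=2,scc[6]=?,scc[7]=6,scc[8]=4)
step 9: low=(low[0]=0,low[1]=2,low[2]=4,low[3]=6,low[4]=1,low[5]=3,low[6]=8,low[7]=6,low[8]=5); scc=(scc[0]=1,scc[1]=3,scc[2]=5,scc[3]=6,scc[4]=0,scc[5]=2,scc[6]=7,scc[7]=6,scc[8]=4)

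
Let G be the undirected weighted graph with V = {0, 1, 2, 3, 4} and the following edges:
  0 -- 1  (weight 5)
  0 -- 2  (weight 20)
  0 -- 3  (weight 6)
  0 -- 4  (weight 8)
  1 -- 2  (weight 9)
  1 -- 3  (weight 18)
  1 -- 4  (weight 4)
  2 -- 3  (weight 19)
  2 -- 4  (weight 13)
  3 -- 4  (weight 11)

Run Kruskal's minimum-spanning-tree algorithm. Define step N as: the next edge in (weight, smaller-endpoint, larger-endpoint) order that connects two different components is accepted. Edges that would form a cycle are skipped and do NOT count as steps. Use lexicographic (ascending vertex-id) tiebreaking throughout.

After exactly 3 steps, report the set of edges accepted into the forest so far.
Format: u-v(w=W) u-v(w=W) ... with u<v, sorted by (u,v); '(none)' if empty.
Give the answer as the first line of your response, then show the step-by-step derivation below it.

0-1(w=5) 0-3(w=6) 1-4(w=4)

step 1: add edge 1-4 (w=4); MST = {1-4(w=4)}
step 2: add edge 0-1 (w=5); MST = {0-1(w=5) 1-4(w=4)}
step 3: add edge 0-3 (w=6); MST = {0-1(w=5) 0-3(w=6) 1-4(w=4)}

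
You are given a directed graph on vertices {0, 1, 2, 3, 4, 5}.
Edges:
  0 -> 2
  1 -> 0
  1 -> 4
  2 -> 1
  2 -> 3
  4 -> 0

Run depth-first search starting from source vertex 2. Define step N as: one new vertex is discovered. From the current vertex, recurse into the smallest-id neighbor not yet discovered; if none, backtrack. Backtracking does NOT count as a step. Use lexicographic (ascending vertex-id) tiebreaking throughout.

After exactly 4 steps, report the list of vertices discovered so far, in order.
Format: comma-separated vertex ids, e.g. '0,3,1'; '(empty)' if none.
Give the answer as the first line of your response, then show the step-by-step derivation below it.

2,1,0,4

step 1: discover 2; path=2; order=2
step 2: discover 1; path=2>1; order=2,1
step 3: discover 0; path=2>1>0; order=2,1,0
step 4: discover 4; path=2>1>4; order=2,1,0,4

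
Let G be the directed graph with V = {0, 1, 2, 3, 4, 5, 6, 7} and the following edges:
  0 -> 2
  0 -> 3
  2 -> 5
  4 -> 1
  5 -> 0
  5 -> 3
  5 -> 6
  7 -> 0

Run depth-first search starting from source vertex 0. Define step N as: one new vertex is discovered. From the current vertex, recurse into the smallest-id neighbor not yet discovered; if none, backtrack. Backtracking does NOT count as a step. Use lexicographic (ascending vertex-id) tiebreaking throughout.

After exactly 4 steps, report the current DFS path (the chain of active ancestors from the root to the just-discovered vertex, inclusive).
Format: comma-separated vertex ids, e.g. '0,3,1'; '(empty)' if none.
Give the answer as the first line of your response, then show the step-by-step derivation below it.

0,2,5,3

step 1: discover 0; path=0; order=0
step 2: discover 2; path=0>2; order=0,2
step 3: discover 5; path=0>2>5; order=0,2,5
step 4: discover 3; path=0>2>5>3; order=0,2,5,3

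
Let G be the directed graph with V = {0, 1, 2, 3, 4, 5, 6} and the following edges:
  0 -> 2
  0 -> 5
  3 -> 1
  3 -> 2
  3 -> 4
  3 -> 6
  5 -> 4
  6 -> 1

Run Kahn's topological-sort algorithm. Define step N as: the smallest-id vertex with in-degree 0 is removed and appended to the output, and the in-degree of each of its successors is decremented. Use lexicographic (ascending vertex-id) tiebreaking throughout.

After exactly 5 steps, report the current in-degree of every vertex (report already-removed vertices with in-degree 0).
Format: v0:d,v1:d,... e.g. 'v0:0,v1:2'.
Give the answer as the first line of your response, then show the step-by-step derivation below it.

v0:0,v1:1,v2:0,v3:0,v4:0,v5:0,v6:0

step 1: output 0; order=[0]; indeg=(0,2,1,0,2,0,1)
step 2: output 3; order=[0,3]; indeg=(0,1,0,0,1,0,0)
step 3: output 2; order=[0,3,2]; indeg=(0,1,0,0,1,0,0)
step 4: output 5; order=[0,3,2,5]; indeg=(0,1,0,0,0,0,0)
step 5: output 4; order=[0,3,2,5,4]; indeg=(0,1,0,0,0,0,0)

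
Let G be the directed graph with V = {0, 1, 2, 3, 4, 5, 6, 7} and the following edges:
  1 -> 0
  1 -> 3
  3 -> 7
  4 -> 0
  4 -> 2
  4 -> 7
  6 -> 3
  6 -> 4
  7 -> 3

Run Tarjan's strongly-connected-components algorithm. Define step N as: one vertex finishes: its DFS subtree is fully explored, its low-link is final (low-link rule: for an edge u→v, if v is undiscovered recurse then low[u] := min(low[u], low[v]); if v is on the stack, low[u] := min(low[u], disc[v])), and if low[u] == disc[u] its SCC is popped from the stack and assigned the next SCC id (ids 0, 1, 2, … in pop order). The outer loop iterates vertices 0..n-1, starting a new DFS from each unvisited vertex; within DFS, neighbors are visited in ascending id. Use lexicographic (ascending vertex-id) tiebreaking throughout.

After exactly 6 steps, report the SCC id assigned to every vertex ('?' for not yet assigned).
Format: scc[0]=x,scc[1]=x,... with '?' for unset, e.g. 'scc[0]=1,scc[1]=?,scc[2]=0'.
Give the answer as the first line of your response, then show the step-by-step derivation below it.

scc[0]=0,scc[1]=2,scc[2]=3,scc[3]=1,scc[4]=4,scc[5]=?,scc[6]=?,scc[7]=1

step 1: low=(low[0]=0,low[1]=?,low[2]=?,low[3]=?,low[4]=?,low[5]=?,low[6]=?,low[7]=?); scc=(scc[0]=0,scc[1]=?,scc[2]=?,scc[3]=?,scc[4]=?,scc[5]=?,scc[6]=?,scc[7]=?)
step 2: low=(low[0]=0,low[1]=1,low[2]=?,low[3]=2,low[4]=?,low[5]=?,low[6]=?,low[7]=2); scc=(scc[0]=0,scc[1]=?,scc[2]=?,scc[3]=?,scc[4]=?,scc[5]=?,scc[6]=?,scc[7]=?)
step 3: low=(low[0]=0,low[1]=1,low[2]=?,low[3]=2,low[4]=?,low[5]=?,low[6]=?,low[7]=2); scc=(scc[0]=0,scc[1]=?,scc[2]=?,scc[3]=1,scc[4]=?,scc[5]=?,scc[6]=?,scc[7]=1)
step 4: low=(low[0]=0,low[1]=1,low[2]=?,low[3]=2,low[4]=?,low[5]=?,low[6]=?,low[7]=2); scc=(scc[0]=0,scc[1]=2,scc[2]=?,scc[3]=1,scc[4]=?,scc[5]=?,scc[6]=?,scc[7]=1)
step 5: low=(low[0]=0,low[1]=1,low[2]=4,low[3]=2,low[4]=?,low[5]=?,low[6]=?,low[7]=2); scc=(scc[0]=0,scc[1]=2,scc[2]=3,scc[3]=1,scc[4]=?,scc[5]=?,scc[6]=?,scc[7]=1)
step 6: low=(low[0]=0,low[1]=1,low[2]=4,low[3]=2,low[4]=5,low[5]=?,low[6]=?,low[7]=2); scc=(scc[0]=0,scc[1]=2,scc[2]=3,scc[3]=1,scc[4]=4,scc[5]=?,scc[6]=?,scc[7]=1)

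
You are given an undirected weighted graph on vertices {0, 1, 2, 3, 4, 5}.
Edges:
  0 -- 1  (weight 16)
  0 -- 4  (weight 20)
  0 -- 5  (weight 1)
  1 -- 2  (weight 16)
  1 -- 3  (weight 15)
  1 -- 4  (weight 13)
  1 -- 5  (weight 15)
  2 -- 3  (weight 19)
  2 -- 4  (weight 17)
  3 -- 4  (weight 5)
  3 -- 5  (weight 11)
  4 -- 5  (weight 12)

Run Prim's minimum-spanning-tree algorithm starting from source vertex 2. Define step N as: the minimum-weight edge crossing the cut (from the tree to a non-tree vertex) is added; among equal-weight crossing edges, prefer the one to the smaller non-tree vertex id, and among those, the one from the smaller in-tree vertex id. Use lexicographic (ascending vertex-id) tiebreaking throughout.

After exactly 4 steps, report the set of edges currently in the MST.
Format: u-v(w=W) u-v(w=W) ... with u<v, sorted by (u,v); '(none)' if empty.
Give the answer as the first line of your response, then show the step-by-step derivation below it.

1-2(w=16) 1-4(w=13) 3-4(w=5) 3-5(w=11)

step 1: add edge 1-2 (w=16); MST = {1-2(w=16)}
step 2: add edge 1-4 (w=13); MST = {1-2(w=16) 1-4(w=13)}
step 3: add edge 3-4 (w=5); MST = {1-2(w=16) 1-4(w=13) 3-4(w=5)}
step 4: add edge 3-5 (w=11); MST = {1-2(w=16) 1-4(w=13) 3-4(w=5) 3-5(w=11)}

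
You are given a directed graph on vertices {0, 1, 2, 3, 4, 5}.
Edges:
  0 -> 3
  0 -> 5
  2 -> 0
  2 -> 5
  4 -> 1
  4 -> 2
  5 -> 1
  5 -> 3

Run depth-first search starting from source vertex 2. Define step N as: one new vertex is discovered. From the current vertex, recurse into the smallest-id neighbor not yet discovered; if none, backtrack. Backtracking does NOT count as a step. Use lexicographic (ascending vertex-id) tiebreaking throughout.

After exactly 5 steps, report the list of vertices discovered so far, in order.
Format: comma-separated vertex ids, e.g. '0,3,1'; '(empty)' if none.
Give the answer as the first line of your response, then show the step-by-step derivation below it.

2,0,3,5,1

step 1: discover 2; path=2; order=2
step 2: discover 0; path=2>0; order=2,0
step 3: discover 3; path=2>0>3; order=2,0,3
step 4: discover 5; path=2>0>5; order=2,0,3,5
step 5: discover 1; path=2>0>5>1; order=2,0,3,5,1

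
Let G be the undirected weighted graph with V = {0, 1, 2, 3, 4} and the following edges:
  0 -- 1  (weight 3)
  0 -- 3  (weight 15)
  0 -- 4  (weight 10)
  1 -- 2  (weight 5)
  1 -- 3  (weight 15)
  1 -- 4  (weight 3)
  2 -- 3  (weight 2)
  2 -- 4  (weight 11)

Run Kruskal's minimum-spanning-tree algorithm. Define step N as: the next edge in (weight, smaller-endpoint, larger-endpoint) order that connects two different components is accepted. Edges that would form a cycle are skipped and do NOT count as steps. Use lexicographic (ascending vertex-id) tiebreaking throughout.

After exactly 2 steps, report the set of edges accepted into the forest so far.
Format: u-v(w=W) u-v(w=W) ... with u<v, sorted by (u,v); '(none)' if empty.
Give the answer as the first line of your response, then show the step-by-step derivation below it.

0-1(w=3) 2-3(w=2)

step 1: add edge 2-3 (w=2); MST = {2-3(w=2)}
step 2: add edge 0-1 (w=3); MST = {0-1(w=3) 2-3(w=2)}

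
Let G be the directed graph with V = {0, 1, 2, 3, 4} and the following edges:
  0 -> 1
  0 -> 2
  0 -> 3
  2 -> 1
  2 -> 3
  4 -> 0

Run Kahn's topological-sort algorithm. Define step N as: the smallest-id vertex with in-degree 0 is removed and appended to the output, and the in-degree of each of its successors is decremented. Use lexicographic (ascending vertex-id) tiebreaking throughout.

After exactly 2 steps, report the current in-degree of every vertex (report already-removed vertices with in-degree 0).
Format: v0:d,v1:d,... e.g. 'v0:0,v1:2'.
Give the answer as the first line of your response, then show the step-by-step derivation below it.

v0:0,v1:1,v2:0,v3:1,v4:0

step 1: output 4; order=[4]; indeg=(0,2,1,2,0)
step 2: output 0; order=[4,0]; indeg=(0,1,0,1,0)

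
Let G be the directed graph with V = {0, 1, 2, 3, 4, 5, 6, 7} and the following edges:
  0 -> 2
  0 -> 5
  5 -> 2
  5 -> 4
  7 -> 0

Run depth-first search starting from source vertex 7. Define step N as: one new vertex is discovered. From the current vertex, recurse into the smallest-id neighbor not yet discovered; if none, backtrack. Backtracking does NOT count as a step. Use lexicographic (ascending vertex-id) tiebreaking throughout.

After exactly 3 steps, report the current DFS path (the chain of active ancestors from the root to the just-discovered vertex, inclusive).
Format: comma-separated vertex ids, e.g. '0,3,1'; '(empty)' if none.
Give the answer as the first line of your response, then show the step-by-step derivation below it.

7,0,2

step 1: discover 7; path=7; order=7
step 2: discover 0; path=7>0; order=7,0
step 3: discover 2; path=7>0>2; order=7,0,2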